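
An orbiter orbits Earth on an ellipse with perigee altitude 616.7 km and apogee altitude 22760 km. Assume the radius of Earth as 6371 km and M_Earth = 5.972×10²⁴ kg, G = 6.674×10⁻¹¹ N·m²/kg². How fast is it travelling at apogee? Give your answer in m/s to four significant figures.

μ = GM = 6.674×10⁻¹¹ × 5.972×10²⁴ = 3.986×10¹⁴ m³/s².
r_p = 6371 + 616.7 = 6987.7 km = 6.9877×10⁶ m.
r_a = 6371 + 22760 = 29131 km = 2.9131×10⁷ m.
Semi-major axis a = (r_p + r_a)/2 = 18059 km = 1.806×10⁷ m.
Vis-viva: v² = μ(2/r − 1/a) = 3.986×10¹⁴ × (6.866×10⁻⁸ − 5.537×10⁻⁸) = 5.294×10⁶ m²/s².
v = 2301 m/s.

v ≈ 2301 m/s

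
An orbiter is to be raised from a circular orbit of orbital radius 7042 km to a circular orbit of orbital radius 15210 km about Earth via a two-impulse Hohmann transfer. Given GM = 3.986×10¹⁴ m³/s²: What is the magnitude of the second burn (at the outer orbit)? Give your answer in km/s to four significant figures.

r₁ = 7042 km = 7.042×10⁶ m.
r₂ = 15210 km = 1.521×10⁷ m.
Transfer ellipse a_t = (r₁ + r₂)/2 = 1.113×10⁷ m.
At r₁: circular v_c1 = √(μ/r₁) = 7524 m/s; transfer-perigee v_p = √[μ(2/r₁ − 1/a_t)] = 8797 m/s.
At r₂: circular v_c2 = √(μ/r₂) = 5119 m/s; transfer-apogee v_a = √[μ(2/r₂ − 1/a_t)] = 4073 m/s.
Δv₂ = v_c2 − v_a = 1047 m/s.
= 1.047 km/s.

Δv ≈ 1.047 km/s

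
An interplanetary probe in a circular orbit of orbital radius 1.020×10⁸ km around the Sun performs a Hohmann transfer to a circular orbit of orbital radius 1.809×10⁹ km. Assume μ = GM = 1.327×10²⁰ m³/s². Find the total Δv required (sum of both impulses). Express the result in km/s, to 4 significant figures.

r₁ = 1.020×10⁸ km = 1.020×10¹¹ m.
r₂ = 1.809×10⁹ km = 1.809×10¹² m.
Transfer ellipse a_t = (r₁ + r₂)/2 = 9.555×10¹¹ m.
At r₁: circular v_c1 = √(μ/r₁) = 36070 m/s; transfer-perihelion v_p = √[μ(2/r₁ − 1/a_t)] = 49630 m/s.
Δv₁ = v_p − v_c1 = 13560 m/s.
At r₂: circular v_c2 = √(μ/r₂) = 8565 m/s; transfer-aphelion v_a = √[μ(2/r₂ − 1/a_t)] = 2798 m/s.
Δv₂ = v_c2 − v_a = 5766 m/s.
Total Δv = Δv₁ + Δv₂ = 19330 m/s = 19.33 km/s.

Δv_total ≈ 19.33 km/s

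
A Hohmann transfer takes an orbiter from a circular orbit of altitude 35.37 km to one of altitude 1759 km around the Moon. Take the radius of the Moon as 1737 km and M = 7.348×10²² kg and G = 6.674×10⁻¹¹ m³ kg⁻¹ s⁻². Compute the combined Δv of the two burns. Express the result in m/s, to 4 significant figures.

μ = GM = 6.674×10⁻¹¹ × 7.348×10²² = 4.904×10¹² m³/s².
r₁ = 1737 + 35.37 = 1772.4 km = 1.7724×10⁶ m.
r₂ = 1737 + 1759 = 3496.0 km = 3.4960×10⁶ m.
Transfer ellipse a_t = (r₁ + r₂)/2 = 2.634×10⁶ m.
At r₁: circular v_c1 = √(μ/r₁) = 1663 m/s; transfer-perilune v_p = √[μ(2/r₁ − 1/a_t)] = 1916 m/s.
Δv₁ = v_p − v_c1 = 252.9 m/s.
At r₂: circular v_c2 = √(μ/r₂) = 1184 m/s; transfer-apolune v_a = √[μ(2/r₂ − 1/a_t)] = 971.5 m/s.
Δv₂ = v_c2 − v_a = 212.9 m/s.
Total Δv = Δv₁ + Δv₂ = 465.8 m/s.

Δv_total ≈ 465.8 m/s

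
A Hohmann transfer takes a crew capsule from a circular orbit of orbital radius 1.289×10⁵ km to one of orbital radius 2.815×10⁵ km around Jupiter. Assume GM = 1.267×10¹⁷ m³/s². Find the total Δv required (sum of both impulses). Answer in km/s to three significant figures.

r₁ = 1.289×10⁵ km = 1.289×10⁸ m.
r₂ = 2.815×10⁵ km = 2.815×10⁸ m.
Transfer ellipse a_t = (r₁ + r₂)/2 = 2.052×10⁸ m.
At r₁: circular v_c1 = √(μ/r₁) = 31350 m/s; transfer-perijove v_p = √[μ(2/r₁ − 1/a_t)] = 36720 m/s.
Δv₁ = v_p − v_c1 = 5369 m/s.
At r₂: circular v_c2 = √(μ/r₂) = 21220 m/s; transfer-apojove v_a = √[μ(2/r₂ − 1/a_t)] = 16810 m/s.
Δv₂ = v_c2 − v_a = 4401 m/s.
Total Δv = Δv₁ + Δv₂ = 9770 m/s = 9.770 km/s.

Δv_total ≈ 9.77 km/s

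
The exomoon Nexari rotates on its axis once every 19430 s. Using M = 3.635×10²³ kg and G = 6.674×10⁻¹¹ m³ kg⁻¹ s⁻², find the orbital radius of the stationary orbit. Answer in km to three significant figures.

r_sync ≈ 6140 km

μ = GM = 6.674×10⁻¹¹ × 3.635×10²³ = 2.426×10¹³ m³/s².
A synchronous orbit has period T, so by Kepler's third law a = (μT²/4π²)^(1/3).
μT²/4π² = 2.426×10¹³ × (1.943×10⁴)² / 39.48 = 2.320×10²⁰ m³.
a = 6.145×10⁶ m = 6144.6 km.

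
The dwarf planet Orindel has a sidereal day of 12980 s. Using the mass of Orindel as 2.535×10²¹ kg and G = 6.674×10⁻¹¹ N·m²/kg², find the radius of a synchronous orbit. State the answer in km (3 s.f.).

μ = GM = 6.674×10⁻¹¹ × 2.535×10²¹ = 1.692×10¹¹ m³/s².
A synchronous orbit has period T, so by Kepler's third law a = (μT²/4π²)^(1/3).
μT²/4π² = 1.692×10¹¹ × (1.298×10⁴)² / 39.48 = 7.220×10¹⁷ m³.
a = 8.971×10⁵ m = 897.12 km.

r_sync ≈ 897 km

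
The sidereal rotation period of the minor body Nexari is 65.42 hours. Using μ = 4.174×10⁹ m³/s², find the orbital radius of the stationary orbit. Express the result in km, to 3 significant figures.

r_sync ≈ 1800 km

T = 65.42 hours = 2.355×10⁵ s.
A synchronous orbit has period T, so by Kepler's third law a = (μT²/4π²)^(1/3).
μT²/4π² = 4.174×10⁹ × (2.355×10⁵)² / 39.48 = 5.864×10¹⁸ m³.
a = 1.803×10⁶ m = 1803.3 km.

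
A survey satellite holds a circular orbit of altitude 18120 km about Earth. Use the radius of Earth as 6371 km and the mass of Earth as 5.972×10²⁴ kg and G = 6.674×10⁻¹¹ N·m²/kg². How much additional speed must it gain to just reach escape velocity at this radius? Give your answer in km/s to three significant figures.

Δv ≈ 1.67 km/s

μ = GM = 6.674×10⁻¹¹ × 5.972×10²⁴ = 3.986×10¹⁴ m³/s².
r = 6371 + 18120 = 24491 km = 2.4491×10⁷ m.
Circular speed v_c = √(μ/r) = 4034 m/s.
Escape speed v_esc = √(2μ/r) = √2 × v_c = 5705 m/s.
Δv = v_esc − v_c = 1671 m/s = 1.671 km/s.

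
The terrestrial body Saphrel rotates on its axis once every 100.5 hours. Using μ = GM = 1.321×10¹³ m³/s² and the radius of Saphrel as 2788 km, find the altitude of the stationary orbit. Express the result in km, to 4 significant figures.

h_sync ≈ 32460 km

T = 100.5 hours = 3.618×10⁵ s.
A synchronous orbit has period T, so by Kepler's third law a = (μT²/4π²)^(1/3).
μT²/4π² = 1.321×10¹³ × (3.618×10⁵)² / 39.48 = 4.380×10²² m³.
a = 3.525×10⁷ m = 35250 km.
Altitude h = a − R = 35250 − 2788 = 32462 km.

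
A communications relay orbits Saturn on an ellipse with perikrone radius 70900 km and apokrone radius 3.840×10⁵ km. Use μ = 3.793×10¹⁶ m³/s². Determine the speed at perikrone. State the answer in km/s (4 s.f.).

Semi-major axis a = (r_p + r_a)/2 = 2.2745×10⁵ km = 2.274×10⁸ m.
Vis-viva: v² = μ(2/r − 1/a) = 3.793×10¹⁶ × (2.821×10⁻⁸ − 4.397×10⁻⁹) = 9.032×10⁸ m²/s².
v = 30050 m/s = 30.05 km/s.

v ≈ 30.05 km/s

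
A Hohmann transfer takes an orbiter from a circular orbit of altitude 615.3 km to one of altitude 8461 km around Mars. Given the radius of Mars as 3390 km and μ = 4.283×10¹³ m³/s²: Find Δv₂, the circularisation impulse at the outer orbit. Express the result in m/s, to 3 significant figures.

r₁ = 3390 + 615.3 = 4005.3 km = 4.0053×10⁶ m.
r₂ = 3390 + 8461 = 11851 km = 1.1851×10⁷ m.
Transfer ellipse a_t = (r₁ + r₂)/2 = 7.928×10⁶ m.
At r₁: circular v_c1 = √(μ/r₁) = 3270 m/s; transfer-periapsis v_p = √[μ(2/r₁ − 1/a_t)] = 3998 m/s.
At r₂: circular v_c2 = √(μ/r₂) = 1901 m/s; transfer-apoapsis v_a = √[μ(2/r₂ − 1/a_t)] = 1351 m/s.
Δv₂ = v_c2 − v_a = 549.8 m/s.

Δv ≈ 550 m/s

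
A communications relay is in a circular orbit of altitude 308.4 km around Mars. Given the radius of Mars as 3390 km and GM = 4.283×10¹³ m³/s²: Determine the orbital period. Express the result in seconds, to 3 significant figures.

r = 3390 + 308.4 = 3698.4 km = 3.6984×10⁶ m.
Kepler's third law: T = 2π√(r³/μ) = 2π√((3.698×10⁶)³ / 4.283×10¹³).
r³/μ = 1.181×10⁶ s², so T = 2π × 1.087×10³ = 6.829×10³ s.

T ≈ 6830 seconds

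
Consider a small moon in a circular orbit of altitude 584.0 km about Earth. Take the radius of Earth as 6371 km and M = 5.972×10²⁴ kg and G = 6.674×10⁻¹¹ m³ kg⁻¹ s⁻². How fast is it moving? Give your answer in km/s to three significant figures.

μ = GM = 6.674×10⁻¹¹ × 5.972×10²⁴ = 3.986×10¹⁴ m³/s².
r = 6371 + 584.0 = 6955.0 km = 6.9550×10⁶ m.
For a circular orbit v = √(μ/r) = √(3.986×10¹⁴ / 6.955×10⁶) = √(5.731×10⁷) = 7570 m/s.
That is 7.570 km/s.

v ≈ 7.57 km/s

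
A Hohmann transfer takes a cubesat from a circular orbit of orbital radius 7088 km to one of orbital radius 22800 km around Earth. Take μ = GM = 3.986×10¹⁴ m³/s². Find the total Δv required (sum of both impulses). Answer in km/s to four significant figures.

Δv_total ≈ 3.065 km/s

r₁ = 7088 km = 7.088×10⁶ m.
r₂ = 22800 km = 2.280×10⁷ m.
Transfer ellipse a_t = (r₁ + r₂)/2 = 1.494×10⁷ m.
At r₁: circular v_c1 = √(μ/r₁) = 7499 m/s; transfer-perigee v_p = √[μ(2/r₁ − 1/a_t)] = 9263 m/s.
Δv₁ = v_p − v_c1 = 1764 m/s.
At r₂: circular v_c2 = √(μ/r₂) = 4181 m/s; transfer-apogee v_a = √[μ(2/r₂ − 1/a_t)] = 2880 m/s.
Δv₂ = v_c2 − v_a = 1302 m/s.
Total Δv = Δv₁ + Δv₂ = 3065 m/s = 3.065 km/s.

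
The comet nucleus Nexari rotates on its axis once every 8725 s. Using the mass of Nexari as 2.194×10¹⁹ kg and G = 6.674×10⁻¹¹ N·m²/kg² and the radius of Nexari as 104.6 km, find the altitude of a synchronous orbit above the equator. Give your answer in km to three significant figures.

μ = GM = 6.674×10⁻¹¹ × 2.194×10¹⁹ = 1.464×10⁹ m³/s².
A synchronous orbit has period T, so by Kepler's third law a = (μT²/4π²)^(1/3).
μT²/4π² = 1.464×10⁹ × (8.725×10³)² / 39.48 = 2.824×10¹⁵ m³.
a = 1.413×10⁵ m = 141.34 km.
Altitude h = a − R = 141.34 − 104.6 = 36.740 km.

h_sync ≈ 36.7 km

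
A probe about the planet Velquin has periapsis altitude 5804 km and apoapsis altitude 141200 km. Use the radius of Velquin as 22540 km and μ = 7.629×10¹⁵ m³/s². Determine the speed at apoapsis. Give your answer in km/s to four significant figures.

v ≈ 3.708 km/s

r_p = 22540 + 5804 = 28344 km = 2.8344×10⁷ m.
r_a = 22540 + 141200 = 163740 km = 1.6374×10⁸ m.
Semi-major axis a = (r_p + r_a)/2 = 96042 km = 9.604×10⁷ m.
Vis-viva: v² = μ(2/r − 1/a) = 7.629×10¹⁵ × (1.221×10⁻⁸ − 1.041×10⁻⁸) = 1.375×10⁷ m²/s².
v = 3708 m/s = 3.708 km/s.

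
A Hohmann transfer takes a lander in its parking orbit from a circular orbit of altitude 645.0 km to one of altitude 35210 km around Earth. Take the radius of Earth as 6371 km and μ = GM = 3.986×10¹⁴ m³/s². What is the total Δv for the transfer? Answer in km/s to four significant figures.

r₁ = 6371 + 645.0 = 7016.0 km = 7.0160×10⁶ m.
r₂ = 6371 + 35210 = 41581 km = 4.1581×10⁷ m.
Transfer ellipse a_t = (r₁ + r₂)/2 = 2.430×10⁷ m.
At r₁: circular v_c1 = √(μ/r₁) = 7537 m/s; transfer-perigee v_p = √[μ(2/r₁ − 1/a_t)] = 9860 m/s.
Δv₁ = v_p − v_c1 = 2323 m/s.
At r₂: circular v_c2 = √(μ/r₂) = 3096 m/s; transfer-apogee v_a = √[μ(2/r₂ − 1/a_t)] = 1664 m/s.
Δv₂ = v_c2 − v_a = 1432 m/s.
Total Δv = Δv₁ + Δv₂ = 3755 m/s = 3.755 km/s.

Δv_total ≈ 3.755 km/s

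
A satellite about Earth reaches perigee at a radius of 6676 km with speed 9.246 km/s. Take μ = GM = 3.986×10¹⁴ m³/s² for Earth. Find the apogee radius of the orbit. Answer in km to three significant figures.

r_p = 6.676×10⁶ m.
Specific energy ε = v²/2 − μ/r = -1.696×10⁷ J/kg, so a = −μ/(2ε) = 1.175×10⁷ m.
The apsides satisfy r_p + r_a = 2a, so the apogee radius is 2a − r_p = 1.682×10⁷ m = 16823 km.

apogee radius ≈ 16800 km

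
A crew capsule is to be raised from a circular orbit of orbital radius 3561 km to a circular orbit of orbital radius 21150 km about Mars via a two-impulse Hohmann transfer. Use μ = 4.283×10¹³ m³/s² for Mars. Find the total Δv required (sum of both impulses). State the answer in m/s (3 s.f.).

Δv_total ≈ 1730 m/s

r₁ = 3561 km = 3.561×10⁶ m.
r₂ = 21150 km = 2.115×10⁷ m.
Transfer ellipse a_t = (r₁ + r₂)/2 = 1.236×10⁷ m.
At r₁: circular v_c1 = √(μ/r₁) = 3468 m/s; transfer-periapsis v_p = √[μ(2/r₁ − 1/a_t)] = 4537 m/s.
Δv₁ = v_p − v_c1 = 1069 m/s.
At r₂: circular v_c2 = √(μ/r₂) = 1423 m/s; transfer-apoapsis v_a = √[μ(2/r₂ − 1/a_t)] = 764.0 m/s.
Δv₂ = v_c2 − v_a = 659.1 m/s.
Total Δv = Δv₁ + Δv₂ = 1728 m/s.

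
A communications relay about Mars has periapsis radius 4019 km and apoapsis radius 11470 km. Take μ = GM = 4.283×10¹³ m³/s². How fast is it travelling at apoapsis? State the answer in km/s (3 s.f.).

Semi-major axis a = (r_p + r_a)/2 = 7744.5 km = 7.744×10⁶ m.
Vis-viva: v² = μ(2/r − 1/a) = 4.283×10¹³ × (1.744×10⁻⁷ − 1.291×10⁻⁷) = 1.938×10⁶ m²/s².
v = 1392 m/s = 1.392 km/s.

v ≈ 1.39 km/s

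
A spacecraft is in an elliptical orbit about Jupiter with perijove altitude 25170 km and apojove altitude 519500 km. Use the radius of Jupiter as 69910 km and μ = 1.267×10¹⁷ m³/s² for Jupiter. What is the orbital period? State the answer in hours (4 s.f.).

r_p = 69910 + 25170 = 95080 km = 9.5080×10⁷ m.
r_a = 69910 + 519500 = 589410 km = 5.8941×10⁸ m.
Semi-major axis a = (r_p + r_a)/2 = (95080 + 5.8941×10⁵)/2 = 3.4224×10⁵ km = 3.422×10⁸ m.
By Kepler's third law T = 2π√(a³/μ) = 2π × 1.779×10⁴ = 1.118×10⁵ s.
= 31.05 hours.

T ≈ 31.05 hours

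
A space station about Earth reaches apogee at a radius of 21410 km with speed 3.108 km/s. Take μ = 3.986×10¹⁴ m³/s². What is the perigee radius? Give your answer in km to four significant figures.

r_a = 2.141×10⁷ m.
Specific energy ε = v²/2 − μ/r = -1.379×10⁷ J/kg, so a = −μ/(2ε) = 1.445×10⁷ m.
The apsides satisfy r_p + r_a = 2a, so the perigee radius is 2a − r_a = 7.500×10⁶ m = 7500.0 km.

perigee radius ≈ 7500 km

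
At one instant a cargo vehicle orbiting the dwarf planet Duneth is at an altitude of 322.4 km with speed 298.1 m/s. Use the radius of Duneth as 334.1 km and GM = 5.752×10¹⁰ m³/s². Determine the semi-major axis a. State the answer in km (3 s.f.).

a ≈ 666 km

r = 334.1 + 322.4 = 656.50 km = 6.565×10⁵ m.
Specific orbital energy ε = v²/2 − μ/r = (298.1)²/2 − 5.752×10¹⁰/6.565×10⁵ = -4.318×10⁴ J/kg.
Since ε = −μ/(2a), a = −μ/(2ε) = 6.660×10⁵ m = 665.98 km.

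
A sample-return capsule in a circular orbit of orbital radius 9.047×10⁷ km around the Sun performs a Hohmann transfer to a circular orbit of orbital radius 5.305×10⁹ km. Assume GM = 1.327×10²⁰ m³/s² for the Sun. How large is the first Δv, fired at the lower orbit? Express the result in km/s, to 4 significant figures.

Δv ≈ 15.41 km/s

r₁ = 9.047×10⁷ km = 9.047×10¹⁰ m.
r₂ = 5.305×10⁹ km = 5.305×10¹² m.
Transfer ellipse a_t = (r₁ + r₂)/2 = 2.698×10¹² m.
At r₁: circular v_c1 = √(μ/r₁) = 38300 m/s; transfer-perihelion v_p = √[μ(2/r₁ − 1/a_t)] = 53710 m/s.
Δv₁ = v_p − v_c1 = 15410 m/s.
= 15.41 km/s.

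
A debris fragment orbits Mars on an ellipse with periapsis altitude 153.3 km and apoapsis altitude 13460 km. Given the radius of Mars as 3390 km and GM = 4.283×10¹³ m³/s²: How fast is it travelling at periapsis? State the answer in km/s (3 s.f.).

r_p = 3390 + 153.3 = 3543.3 km = 3.5433×10⁶ m.
r_a = 3390 + 13460 = 16850 km = 1.6850×10⁷ m.
Semi-major axis a = (r_p + r_a)/2 = 10197 km = 1.020×10⁷ m.
Vis-viva: v² = μ(2/r − 1/a) = 4.283×10¹³ × (5.644×10⁻⁷ − 9.807×10⁻⁸) = 1.997×10⁷ m²/s².
v = 4469 m/s = 4.469 km/s.

v ≈ 4.47 km/s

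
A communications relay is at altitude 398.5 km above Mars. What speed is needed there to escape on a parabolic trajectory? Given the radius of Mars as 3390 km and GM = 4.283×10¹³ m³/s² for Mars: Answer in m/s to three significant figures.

v_esc ≈ 4760 m/s

r = 3390 + 398.5 = 3788.5 km = 3.7885×10⁶ m.
Escape speed v_esc = √(2μ/r) = √(2 × 4.283×10¹³ / 3.788×10⁶) = √(2.261×10⁷) = 4755 m/s.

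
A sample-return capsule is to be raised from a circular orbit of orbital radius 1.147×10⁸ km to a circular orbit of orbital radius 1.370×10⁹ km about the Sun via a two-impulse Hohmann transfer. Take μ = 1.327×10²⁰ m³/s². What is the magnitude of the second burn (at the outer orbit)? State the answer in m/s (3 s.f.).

Δv ≈ 5970 m/s

r₁ = 1.147×10⁸ km = 1.147×10¹¹ m.
r₂ = 1.370×10⁹ km = 1.370×10¹² m.
Transfer ellipse a_t = (r₁ + r₂)/2 = 7.424×10¹¹ m.
At r₁: circular v_c1 = √(μ/r₁) = 34010 m/s; transfer-perihelion v_p = √[μ(2/r₁ − 1/a_t)] = 46210 m/s.
At r₂: circular v_c2 = √(μ/r₂) = 9842 m/s; transfer-aphelion v_a = √[μ(2/r₂ − 1/a_t)] = 3869 m/s.
Δv₂ = v_c2 − v_a = 5973 m/s.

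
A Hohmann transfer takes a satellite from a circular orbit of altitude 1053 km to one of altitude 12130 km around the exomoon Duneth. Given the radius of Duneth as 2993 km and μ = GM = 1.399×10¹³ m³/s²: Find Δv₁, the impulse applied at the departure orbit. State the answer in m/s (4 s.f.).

r₁ = 2993 + 1053 = 4046.0 km = 4.0460×10⁶ m.
r₂ = 2993 + 12130 = 15123 km = 1.5123×10⁷ m.
Transfer ellipse a_t = (r₁ + r₂)/2 = 9.584×10⁶ m.
At r₁: circular v_c1 = √(μ/r₁) = 1859 m/s; transfer-periapsis v_p = √[μ(2/r₁ − 1/a_t)] = 2336 m/s.
Δv₁ = v_p − v_c1 = 476.3 m/s.

Δv ≈ 476.3 m/s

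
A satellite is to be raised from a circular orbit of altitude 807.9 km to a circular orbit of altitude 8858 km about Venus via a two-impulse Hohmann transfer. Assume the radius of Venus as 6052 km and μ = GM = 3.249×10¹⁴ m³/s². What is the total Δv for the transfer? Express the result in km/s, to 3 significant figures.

Δv_total ≈ 2.13 km/s

r₁ = 6052 + 807.9 = 6859.9 km = 6.8599×10⁶ m.
r₂ = 6052 + 8858 = 14910 km = 1.4910×10⁷ m.
Transfer ellipse a_t = (r₁ + r₂)/2 = 1.088×10⁷ m.
At r₁: circular v_c1 = √(μ/r₁) = 6882 m/s; transfer-periapsis v_p = √[μ(2/r₁ − 1/a_t)] = 8055 m/s.
Δv₁ = v_p − v_c1 = 1173 m/s.
At r₂: circular v_c2 = √(μ/r₂) = 4668 m/s; transfer-apoapsis v_a = √[μ(2/r₂ − 1/a_t)] = 3706 m/s.
Δv₂ = v_c2 − v_a = 962.3 m/s.
Total Δv = Δv₁ + Δv₂ = 2135 m/s = 2.135 km/s.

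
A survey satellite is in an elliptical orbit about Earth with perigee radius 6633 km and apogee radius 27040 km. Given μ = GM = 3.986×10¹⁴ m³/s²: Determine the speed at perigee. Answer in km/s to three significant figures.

v ≈ 9.82 km/s

Semi-major axis a = (r_p + r_a)/2 = 16836 km = 1.684×10⁷ m.
Vis-viva: v² = μ(2/r − 1/a) = 3.986×10¹⁴ × (3.015×10⁻⁷ − 5.939×10⁻⁸) = 9.651×10⁷ m²/s².
v = 9824 m/s = 9.824 km/s.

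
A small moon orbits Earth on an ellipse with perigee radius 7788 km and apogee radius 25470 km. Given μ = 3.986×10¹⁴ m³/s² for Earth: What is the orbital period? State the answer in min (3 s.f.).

Semi-major axis a = (r_p + r_a)/2 = (7788.0 + 25470)/2 = 16629 km = 1.663×10⁷ m.
By Kepler's third law T = 2π√(a³/μ) = 2π × 3.396×10³ = 2.134×10⁴ s.
= 355.7 min.

T ≈ 356 min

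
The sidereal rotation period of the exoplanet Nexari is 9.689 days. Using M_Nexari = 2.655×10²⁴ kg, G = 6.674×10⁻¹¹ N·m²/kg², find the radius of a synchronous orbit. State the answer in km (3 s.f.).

r_sync ≈ 1.47×10⁵ km

μ = GM = 6.674×10⁻¹¹ × 2.655×10²⁴ = 1.772×10¹⁴ m³/s².
T = 9.689 days = 8.371×10⁵ s.
A synchronous orbit has period T, so by Kepler's third law a = (μT²/4π²)^(1/3).
μT²/4π² = 1.772×10¹⁴ × (8.371×10⁵)² / 39.48 = 3.145×10²⁴ m³.
a = 1.465×10⁸ m = 1.4652×10⁵ km.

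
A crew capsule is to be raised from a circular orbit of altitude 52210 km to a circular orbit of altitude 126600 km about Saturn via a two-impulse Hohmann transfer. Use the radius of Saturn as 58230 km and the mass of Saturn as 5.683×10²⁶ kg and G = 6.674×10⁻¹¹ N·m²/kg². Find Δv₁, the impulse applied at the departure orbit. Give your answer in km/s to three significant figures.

μ = GM = 6.674×10⁻¹¹ × 5.683×10²⁶ = 3.793×10¹⁶ m³/s².
r₁ = 58230 + 52210 = 110440 km = 1.1044×10⁸ m.
r₂ = 58230 + 126600 = 184830 km = 1.8483×10⁸ m.
Transfer ellipse a_t = (r₁ + r₂)/2 = 1.476×10⁸ m.
At r₁: circular v_c1 = √(μ/r₁) = 18530 m/s; transfer-perikrone v_p = √[μ(2/r₁ − 1/a_t)] = 20740 m/s.
Δv₁ = v_p − v_c1 = 2203 m/s.
= 2.203 km/s.

Δv ≈ 2.20 km/s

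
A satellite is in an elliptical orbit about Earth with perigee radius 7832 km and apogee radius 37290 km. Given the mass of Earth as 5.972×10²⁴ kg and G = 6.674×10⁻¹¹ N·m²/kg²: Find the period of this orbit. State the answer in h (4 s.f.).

μ = GM = 6.674×10⁻¹¹ × 5.972×10²⁴ = 3.986×10¹⁴ m³/s².
Semi-major axis a = (r_p + r_a)/2 = (7832.0 + 37290)/2 = 22561 km = 2.256×10⁷ m.
By Kepler's third law T = 2π√(a³/μ) = 2π × 5.368×10³ = 3.373×10⁴ s.
= 9.368 h.

T ≈ 9.368 h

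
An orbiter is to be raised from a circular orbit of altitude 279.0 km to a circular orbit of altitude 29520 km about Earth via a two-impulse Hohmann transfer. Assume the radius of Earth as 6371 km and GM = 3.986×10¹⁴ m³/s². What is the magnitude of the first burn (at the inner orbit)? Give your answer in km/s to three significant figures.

Δv ≈ 2.31 km/s

r₁ = 6371 + 279.0 = 6650.0 km = 6.6500×10⁶ m.
r₂ = 6371 + 29520 = 35891 km = 3.5891×10⁷ m.
Transfer ellipse a_t = (r₁ + r₂)/2 = 2.127×10⁷ m.
At r₁: circular v_c1 = √(μ/r₁) = 7742 m/s; transfer-perigee v_p = √[μ(2/r₁ − 1/a_t)] = 10060 m/s.
Δv₁ = v_p − v_c1 = 2315 m/s.
= 2.315 km/s.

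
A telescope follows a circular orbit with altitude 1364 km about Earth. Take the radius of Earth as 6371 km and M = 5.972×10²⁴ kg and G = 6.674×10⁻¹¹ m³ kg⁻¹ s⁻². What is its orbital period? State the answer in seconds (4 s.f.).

T ≈ 6770 seconds

μ = GM = 6.674×10⁻¹¹ × 5.972×10²⁴ = 3.986×10¹⁴ m³/s².
r = 6371 + 1364 = 7735.0 km = 7.7350×10⁶ m.
Kepler's third law: T = 2π√(r³/μ) = 2π√((7.735×10⁶)³ / 3.986×10¹⁴).
r³/μ = 1.161×10⁶ s², so T = 2π × 1.078×10³ = 6.770×10³ s.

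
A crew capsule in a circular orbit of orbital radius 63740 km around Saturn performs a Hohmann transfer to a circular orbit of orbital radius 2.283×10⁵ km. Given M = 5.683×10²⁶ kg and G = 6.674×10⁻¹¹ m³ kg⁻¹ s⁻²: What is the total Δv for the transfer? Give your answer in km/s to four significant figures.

μ = GM = 6.674×10⁻¹¹ × 5.683×10²⁶ = 3.793×10¹⁶ m³/s².
r₁ = 63740 km = 6.374×10⁷ m.
r₂ = 2.283×10⁵ km = 2.283×10⁸ m.
Transfer ellipse a_t = (r₁ + r₂)/2 = 1.460×10⁸ m.
At r₁: circular v_c1 = √(μ/r₁) = 24390 m/s; transfer-perikrone v_p = √[μ(2/r₁ − 1/a_t)] = 30500 m/s.
Δv₁ = v_p − v_c1 = 6108 m/s.
At r₂: circular v_c2 = √(μ/r₂) = 12890 m/s; transfer-apokrone v_a = √[μ(2/r₂ − 1/a_t)] = 8516 m/s.
Δv₂ = v_c2 − v_a = 4373 m/s.
Total Δv = Δv₁ + Δv₂ = 10480 m/s = 10.48 km/s.

Δv_total ≈ 10.48 km/s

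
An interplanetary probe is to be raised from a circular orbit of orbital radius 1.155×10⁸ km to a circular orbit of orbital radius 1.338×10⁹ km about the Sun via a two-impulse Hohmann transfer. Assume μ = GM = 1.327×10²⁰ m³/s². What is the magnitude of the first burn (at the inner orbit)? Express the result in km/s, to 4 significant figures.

Δv ≈ 12.10 km/s

r₁ = 1.155×10⁸ km = 1.155×10¹¹ m.
r₂ = 1.338×10⁹ km = 1.338×10¹² m.
Transfer ellipse a_t = (r₁ + r₂)/2 = 7.268×10¹¹ m.
At r₁: circular v_c1 = √(μ/r₁) = 33900 m/s; transfer-perihelion v_p = √[μ(2/r₁ − 1/a_t)] = 45990 m/s.
Δv₁ = v_p − v_c1 = 12100 m/s.
= 12.10 km/s.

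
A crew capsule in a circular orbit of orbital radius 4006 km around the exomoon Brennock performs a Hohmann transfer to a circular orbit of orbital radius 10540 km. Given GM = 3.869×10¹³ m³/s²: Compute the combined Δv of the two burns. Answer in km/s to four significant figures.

Δv_total ≈ 1.127 km/s

r₁ = 4006 km = 4.006×10⁶ m.
r₂ = 10540 km = 1.054×10⁷ m.
Transfer ellipse a_t = (r₁ + r₂)/2 = 7.273×10⁶ m.
At r₁: circular v_c1 = √(μ/r₁) = 3108 m/s; transfer-periapsis v_p = √[μ(2/r₁ − 1/a_t)] = 3741 m/s.
Δv₁ = v_p − v_c1 = 633.4 m/s.
At r₂: circular v_c2 = √(μ/r₂) = 1916 m/s; transfer-apoapsis v_a = √[μ(2/r₂ − 1/a_t)] = 1422 m/s.
Δv₂ = v_c2 − v_a = 494.0 m/s.
Total Δv = Δv₁ + Δv₂ = 1127 m/s = 1.127 km/s.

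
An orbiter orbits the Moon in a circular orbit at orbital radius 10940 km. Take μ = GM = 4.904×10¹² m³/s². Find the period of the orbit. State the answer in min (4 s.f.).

T ≈ 1711 min

r = 10940 km = 1.094×10⁷ m.
Kepler's third law: T = 2π√(r³/μ) = 2π√((1.094×10⁷)³ / 4.904×10¹²).
r³/μ = 2.670×10⁸ s², so T = 2π × 1.634×10⁴ = 1.027×10⁵ s.
Converting: 1.027×10⁵ s ÷ 60.00 = 1711 min.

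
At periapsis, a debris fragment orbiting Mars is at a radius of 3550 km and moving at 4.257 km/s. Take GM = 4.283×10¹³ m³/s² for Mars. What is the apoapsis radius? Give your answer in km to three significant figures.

apoapsis radius ≈ 10700 km

r_p = 3.550×10⁶ m.
Specific energy ε = v²/2 − μ/r = -3.004×10⁶ J/kg, so a = −μ/(2ε) = 7.129×10⁶ m.
The apsides satisfy r_p + r_a = 2a, so the apoapsis radius is 2a − r_p = 1.071×10⁷ m = 10709 km.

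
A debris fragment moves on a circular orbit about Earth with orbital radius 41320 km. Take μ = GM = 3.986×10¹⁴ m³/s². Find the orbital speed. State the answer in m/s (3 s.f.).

v ≈ 3110 m/s

r = 41320 km = 4.132×10⁷ m.
For a circular orbit v = √(μ/r) = √(3.986×10¹⁴ / 4.132×10⁷) = √(9.647×10⁶) = 3106 m/s.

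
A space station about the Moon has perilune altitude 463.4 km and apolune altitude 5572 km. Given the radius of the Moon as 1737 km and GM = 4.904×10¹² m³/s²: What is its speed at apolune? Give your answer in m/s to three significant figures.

r_p = 1737 + 463.4 = 2200.4 km = 2.2004×10⁶ m.
r_a = 1737 + 5572 = 7309.0 km = 7.3090×10⁶ m.
Semi-major axis a = (r_p + r_a)/2 = 4754.7 km = 4.755×10⁶ m.
Vis-viva: v² = μ(2/r − 1/a) = 4.904×10¹² × (2.736×10⁻⁷ − 2.103×10⁻⁷) = 3.105×10⁵ m²/s².
v = 557.2 m/s.

v ≈ 557 m/s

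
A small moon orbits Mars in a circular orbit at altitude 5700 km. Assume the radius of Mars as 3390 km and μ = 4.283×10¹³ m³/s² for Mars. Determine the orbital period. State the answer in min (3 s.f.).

T ≈ 439 min

r = 3390 + 5700 = 9090.0 km = 9.0900×10⁶ m.
Kepler's third law: T = 2π√(r³/μ) = 2π√((9.090×10⁶)³ / 4.283×10¹³).
r³/μ = 1.754×10⁷ s², so T = 2π × 4.188×10³ = 2.631×10⁴ s.
Converting: 2.631×10⁴ s ÷ 60.00 = 438.5 min.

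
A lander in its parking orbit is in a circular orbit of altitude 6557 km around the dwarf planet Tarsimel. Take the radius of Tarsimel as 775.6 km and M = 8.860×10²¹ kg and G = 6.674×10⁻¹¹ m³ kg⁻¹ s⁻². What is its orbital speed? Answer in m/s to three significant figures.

v ≈ 284 m/s

μ = GM = 6.674×10⁻¹¹ × 8.860×10²¹ = 5.913×10¹¹ m³/s².
r = 775.6 + 6557 = 7332.6 km = 7.3326×10⁶ m.
For a circular orbit v = √(μ/r) = √(5.913×10¹¹ / 7.333×10⁶) = √(8.064×10⁴) = 284.0 m/s.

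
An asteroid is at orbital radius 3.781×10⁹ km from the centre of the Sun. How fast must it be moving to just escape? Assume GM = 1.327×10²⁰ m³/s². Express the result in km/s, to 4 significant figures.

r = 3.781×10⁹ km = 3.781×10¹² m.
Escape speed v_esc = √(2μ/r) = √(2 × 1.327×10²⁰ / 3.781×10¹²) = √(7.019×10⁷) = 8378 m/s.
= 8.378 km/s.

v_esc ≈ 8.378 km/s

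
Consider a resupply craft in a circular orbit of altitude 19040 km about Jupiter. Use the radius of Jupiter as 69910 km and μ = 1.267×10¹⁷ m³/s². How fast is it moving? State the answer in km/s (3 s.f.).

r = 69910 + 19040 = 88950 km = 8.8950×10⁷ m.
For a circular orbit v = √(μ/r) = √(1.267×10¹⁷ / 8.895×10⁷) = √(1.424×10⁹) = 37740 m/s.
That is 37.74 km/s.

v ≈ 37.7 km/s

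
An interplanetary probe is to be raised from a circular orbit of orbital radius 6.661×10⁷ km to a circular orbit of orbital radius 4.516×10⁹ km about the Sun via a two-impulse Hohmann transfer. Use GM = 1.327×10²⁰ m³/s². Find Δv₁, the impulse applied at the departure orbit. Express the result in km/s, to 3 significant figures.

r₁ = 6.661×10⁷ km = 6.661×10¹⁰ m.
r₂ = 4.516×10⁹ km = 4.516×10¹² m.
Transfer ellipse a_t = (r₁ + r₂)/2 = 2.291×10¹² m.
At r₁: circular v_c1 = √(μ/r₁) = 44630 m/s; transfer-perihelion v_p = √[μ(2/r₁ − 1/a_t)] = 62660 m/s.
Δv₁ = v_p − v_c1 = 18030 m/s.
= 18.03 km/s.

Δv ≈ 18.0 km/s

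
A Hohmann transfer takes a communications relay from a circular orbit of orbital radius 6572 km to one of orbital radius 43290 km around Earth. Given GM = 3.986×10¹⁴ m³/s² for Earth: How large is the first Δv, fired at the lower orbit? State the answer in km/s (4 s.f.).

r₁ = 6572 km = 6.572×10⁶ m.
r₂ = 43290 km = 4.329×10⁷ m.
Transfer ellipse a_t = (r₁ + r₂)/2 = 2.493×10⁷ m.
At r₁: circular v_c1 = √(μ/r₁) = 7788 m/s; transfer-perigee v_p = √[μ(2/r₁ − 1/a_t)] = 10260 m/s.
Δv₁ = v_p − v_c1 = 2474 m/s.
= 2.474 km/s.

Δv ≈ 2.474 km/s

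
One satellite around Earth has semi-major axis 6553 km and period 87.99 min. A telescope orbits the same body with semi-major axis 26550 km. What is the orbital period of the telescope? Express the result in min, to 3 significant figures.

Kepler's third law: T² ∝ a³, so T₂ = T₁ (a₂/a₁)^(3/2).
a₂/a₁ = 4.052, (a₂/a₁)^(3/2) = 8.155.
T₂ = 87.99 × 8.155 = 717.6 min.

T₂ ≈ 718 min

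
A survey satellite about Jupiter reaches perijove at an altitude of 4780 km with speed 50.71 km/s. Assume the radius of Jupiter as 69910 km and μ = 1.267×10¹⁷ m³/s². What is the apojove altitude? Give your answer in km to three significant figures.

apojove altitude ≈ 1.64×10⁵ km

r_p = 69910 + 4780 = 74690 km = 7.469×10⁷ m.
Specific energy ε = v²/2 − μ/r = -4.106×10⁸ J/kg, so a = −μ/(2ε) = 1.543×10⁸ m.
The apsides satisfy r_p + r_a = 2a, so the apojove radius is 2a − r_p = 2.339×10⁸ m = 2.3389×10⁵ km.
Apojove altitude = 2.3389×10⁵ − 69910 = 1.6398×10⁵ km.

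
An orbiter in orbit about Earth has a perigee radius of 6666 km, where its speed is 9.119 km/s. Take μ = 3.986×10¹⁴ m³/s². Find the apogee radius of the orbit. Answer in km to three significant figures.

r_p = 6.666×10⁶ m.
Specific energy ε = v²/2 − μ/r = -1.822×10⁷ J/kg, so a = −μ/(2ε) = 1.094×10⁷ m.
The apsides satisfy r_p + r_a = 2a, so the apogee radius is 2a − r_p = 1.521×10⁷ m = 15214 km.

apogee radius ≈ 15200 km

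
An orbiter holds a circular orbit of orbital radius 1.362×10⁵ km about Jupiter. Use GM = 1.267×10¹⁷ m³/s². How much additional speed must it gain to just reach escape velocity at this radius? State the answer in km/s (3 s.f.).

r = 1.362×10⁵ km = 1.362×10⁸ m.
Circular speed v_c = √(μ/r) = 30500 m/s.
Escape speed v_esc = √(2μ/r) = √2 × v_c = 43130 m/s.
Δv = v_esc − v_c = 12630 m/s = 12.63 km/s.

Δv ≈ 12.6 km/s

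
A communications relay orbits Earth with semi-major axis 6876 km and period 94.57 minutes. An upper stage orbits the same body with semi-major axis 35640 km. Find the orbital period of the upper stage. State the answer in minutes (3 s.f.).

Kepler's third law: T² ∝ a³, so T₂ = T₁ (a₂/a₁)^(3/2).
a₂/a₁ = 5.183, (a₂/a₁)^(3/2) = 11.80.
T₂ = 94.57 × 11.80 = 1116 minutes.

T₂ ≈ 1120 minutes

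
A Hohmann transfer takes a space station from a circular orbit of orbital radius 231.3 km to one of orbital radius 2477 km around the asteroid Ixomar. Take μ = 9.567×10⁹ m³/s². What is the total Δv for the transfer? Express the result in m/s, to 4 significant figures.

r₁ = 231.3 km = 2.313×10⁵ m.
r₂ = 2477 km = 2.477×10⁶ m.
Transfer ellipse a_t = (r₁ + r₂)/2 = 1.354×10⁶ m.
At r₁: circular v_c1 = √(μ/r₁) = 203.4 m/s; transfer-periapsis v_p = √[μ(2/r₁ − 1/a_t)] = 275.1 m/s.
Δv₁ = v_p − v_c1 = 71.69 m/s.
At r₂: circular v_c2 = √(μ/r₂) = 62.15 m/s; transfer-apoapsis v_a = √[μ(2/r₂ − 1/a_t)] = 25.68 m/s.
Δv₂ = v_c2 − v_a = 36.46 m/s.
Total Δv = Δv₁ + Δv₂ = 108.1 m/s.

Δv_total ≈ 108.1 m/s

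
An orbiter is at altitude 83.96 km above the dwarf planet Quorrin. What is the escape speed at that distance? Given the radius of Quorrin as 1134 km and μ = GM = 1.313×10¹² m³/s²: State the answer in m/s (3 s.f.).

v_esc ≈ 1470 m/s

r = 1134 + 83.96 = 1218.0 km = 1.2180×10⁶ m.
Escape speed v_esc = √(2μ/r) = √(2 × 1.313×10¹² / 1.218×10⁶) = √(2.156×10⁶) = 1468 m/s.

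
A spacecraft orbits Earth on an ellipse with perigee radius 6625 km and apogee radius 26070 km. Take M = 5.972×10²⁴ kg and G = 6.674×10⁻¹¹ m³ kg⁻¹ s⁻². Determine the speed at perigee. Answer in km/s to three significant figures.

v ≈ 9.80 km/s

μ = GM = 6.674×10⁻¹¹ × 5.972×10²⁴ = 3.986×10¹⁴ m³/s².
Semi-major axis a = (r_p + r_a)/2 = 16348 km = 1.635×10⁷ m.
Vis-viva: v² = μ(2/r − 1/a) = 3.986×10¹⁴ × (3.019×10⁻⁷ − 6.117×10⁻⁸) = 9.594×10⁷ m²/s².
v = 9795 m/s = 9.795 km/s.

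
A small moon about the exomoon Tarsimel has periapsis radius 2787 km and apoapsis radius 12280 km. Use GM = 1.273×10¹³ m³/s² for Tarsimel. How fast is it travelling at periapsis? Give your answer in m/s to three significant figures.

v ≈ 2730 m/s

Semi-major axis a = (r_p + r_a)/2 = 7533.5 km = 7.534×10⁶ m.
Vis-viva: v² = μ(2/r − 1/a) = 1.273×10¹³ × (7.176×10⁻⁷ − 1.327×10⁻⁷) = 7.445×10⁶ m²/s².
v = 2729 m/s.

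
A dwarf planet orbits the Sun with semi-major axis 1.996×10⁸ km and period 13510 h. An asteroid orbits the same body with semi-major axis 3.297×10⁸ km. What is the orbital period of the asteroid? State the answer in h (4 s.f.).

T₂ ≈ 28680 h

Kepler's third law: T² ∝ a³, so T₂ = T₁ (a₂/a₁)^(3/2).
a₂/a₁ = 1.652, (a₂/a₁)^(3/2) = 2.123.
T₂ = 13510 × 2.123 = 28680 h.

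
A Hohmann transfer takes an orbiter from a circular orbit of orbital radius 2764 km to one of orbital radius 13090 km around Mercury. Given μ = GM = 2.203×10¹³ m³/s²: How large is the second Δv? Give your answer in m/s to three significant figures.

r₁ = 2764 km = 2.764×10⁶ m.
r₂ = 13090 km = 1.309×10⁷ m.
Transfer ellipse a_t = (r₁ + r₂)/2 = 7.927×10⁶ m.
At r₁: circular v_c1 = √(μ/r₁) = 2823 m/s; transfer-periherm v_p = √[μ(2/r₁ − 1/a_t)] = 3628 m/s.
At r₂: circular v_c2 = √(μ/r₂) = 1297 m/s; transfer-apoherm v_a = √[μ(2/r₂ − 1/a_t)] = 766.0 m/s.
Δv₂ = v_c2 − v_a = 531.3 m/s.

Δv ≈ 531 m/s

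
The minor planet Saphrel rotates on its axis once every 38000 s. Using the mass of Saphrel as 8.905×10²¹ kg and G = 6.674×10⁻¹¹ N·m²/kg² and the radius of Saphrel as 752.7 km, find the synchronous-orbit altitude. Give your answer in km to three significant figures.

μ = GM = 6.674×10⁻¹¹ × 8.905×10²¹ = 5.943×10¹¹ m³/s².
A synchronous orbit has period T, so by Kepler's third law a = (μT²/4π²)^(1/3).
μT²/4π² = 5.943×10¹¹ × (3.800×10⁴)² / 39.48 = 2.174×10¹⁹ m³.
a = 2.791×10⁶ m = 2790.9 km.
Altitude h = a − R = 2790.9 − 752.7 = 2038.2 km.

h_sync ≈ 2040 km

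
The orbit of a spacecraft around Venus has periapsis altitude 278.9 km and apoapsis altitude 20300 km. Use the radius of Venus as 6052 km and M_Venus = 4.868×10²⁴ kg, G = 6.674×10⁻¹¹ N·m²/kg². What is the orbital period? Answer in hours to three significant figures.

μ = GM = 6.674×10⁻¹¹ × 4.868×10²⁴ = 3.249×10¹⁴ m³/s².
r_p = 6052 + 278.9 = 6330.9 km = 6.3309×10⁶ m.
r_a = 6052 + 20300 = 26352 km = 2.6352×10⁷ m.
Semi-major axis a = (r_p + r_a)/2 = (6330.9 + 26352)/2 = 16341 km = 1.634×10⁷ m.
By Kepler's third law T = 2π√(a³/μ) = 2π × 3.665×10³ = 2.303×10⁴ s.
= 6.397 hours.

T ≈ 6.40 hours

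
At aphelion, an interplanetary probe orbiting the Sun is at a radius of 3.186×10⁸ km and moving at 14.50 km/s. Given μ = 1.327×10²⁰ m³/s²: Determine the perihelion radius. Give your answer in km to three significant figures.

perihelion radius ≈ 1.08×10⁸ km

r_a = 3.186×10¹¹ m.
Specific energy ε = v²/2 − μ/r = -3.114×10⁸ J/kg, so a = −μ/(2ε) = 2.131×10¹¹ m.
The apsides satisfy r_p + r_a = 2a, so the perihelion radius is 2a − r_a = 1.076×10¹¹ m = 1.0756×10⁸ km.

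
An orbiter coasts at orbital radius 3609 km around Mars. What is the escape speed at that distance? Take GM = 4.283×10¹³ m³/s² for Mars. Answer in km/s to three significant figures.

r = 3609 km = 3.609×10⁶ m.
Escape speed v_esc = √(2μ/r) = √(2 × 4.283×10¹³ / 3.609×10⁶) = √(2.374×10⁷) = 4872 m/s.
= 4.872 km/s.

v_esc ≈ 4.87 km/s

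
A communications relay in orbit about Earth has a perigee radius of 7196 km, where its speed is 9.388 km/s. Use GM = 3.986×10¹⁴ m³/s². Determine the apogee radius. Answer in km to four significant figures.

r_p = 7.196×10⁶ m.
Specific energy ε = v²/2 − μ/r = -1.132×10⁷ J/kg, so a = −μ/(2ε) = 1.760×10⁷ m.
The apsides satisfy r_p + r_a = 2a, so the apogee radius is 2a − r_p = 2.800×10⁷ m = 28002 km.

apogee radius ≈ 28000 km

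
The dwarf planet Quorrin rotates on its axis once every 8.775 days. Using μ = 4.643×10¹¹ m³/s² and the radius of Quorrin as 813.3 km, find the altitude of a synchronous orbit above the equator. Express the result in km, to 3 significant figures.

T = 8.775 days = 7.582×10⁵ s.
A synchronous orbit has period T, so by Kepler's third law a = (μT²/4π²)^(1/3).
μT²/4π² = 4.643×10¹¹ × (7.582×10⁵)² / 39.48 = 6.760×10²¹ m³.
a = 1.891×10⁷ m = 18908 km.
Altitude h = a − R = 18908 − 813.3 = 18095 km.

h_sync ≈ 18100 km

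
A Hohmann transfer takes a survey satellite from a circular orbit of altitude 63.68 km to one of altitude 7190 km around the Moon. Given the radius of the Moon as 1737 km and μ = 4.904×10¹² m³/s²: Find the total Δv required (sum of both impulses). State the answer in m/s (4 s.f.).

r₁ = 1737 + 63.68 = 1800.7 km = 1.8007×10⁶ m.
r₂ = 1737 + 7190 = 8927.0 km = 8.9270×10⁶ m.
Transfer ellipse a_t = (r₁ + r₂)/2 = 5.364×10⁶ m.
At r₁: circular v_c1 = √(μ/r₁) = 1650 m/s; transfer-perilune v_p = √[μ(2/r₁ − 1/a_t)] = 2129 m/s.
Δv₁ = v_p − v_c1 = 478.7 m/s.
At r₂: circular v_c2 = √(μ/r₂) = 741.2 m/s; transfer-apolune v_a = √[μ(2/r₂ − 1/a_t)] = 429.4 m/s.
Δv₂ = v_c2 − v_a = 311.7 m/s.
Total Δv = Δv₁ + Δv₂ = 790.4 m/s.

Δv_total ≈ 790.4 m/s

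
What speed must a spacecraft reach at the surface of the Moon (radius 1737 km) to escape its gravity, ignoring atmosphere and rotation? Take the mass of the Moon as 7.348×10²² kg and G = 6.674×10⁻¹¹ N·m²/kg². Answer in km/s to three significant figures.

μ = GM = 6.674×10⁻¹¹ × 7.348×10²² = 4.904×10¹² m³/s².
r = R = 1.737×10⁶ m.
Escape speed v_esc = √(2μ/r) = √(2 × 4.904×10¹² / 1.737×10⁶) = √(5.647×10⁶) = 2376 m/s.
= 2.376 km/s.

v_esc ≈ 2.38 km/s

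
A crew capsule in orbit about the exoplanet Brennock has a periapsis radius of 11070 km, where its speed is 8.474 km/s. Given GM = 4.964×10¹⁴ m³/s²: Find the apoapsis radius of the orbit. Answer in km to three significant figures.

apoapsis radius ≈ 44500 km

r_p = 1.107×10⁷ m.
Specific energy ε = v²/2 − μ/r = -8.938×10⁶ J/kg, so a = −μ/(2ε) = 2.777×10⁷ m.
The apsides satisfy r_p + r_a = 2a, so the apoapsis radius is 2a − r_p = 4.447×10⁷ m = 44471 km.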